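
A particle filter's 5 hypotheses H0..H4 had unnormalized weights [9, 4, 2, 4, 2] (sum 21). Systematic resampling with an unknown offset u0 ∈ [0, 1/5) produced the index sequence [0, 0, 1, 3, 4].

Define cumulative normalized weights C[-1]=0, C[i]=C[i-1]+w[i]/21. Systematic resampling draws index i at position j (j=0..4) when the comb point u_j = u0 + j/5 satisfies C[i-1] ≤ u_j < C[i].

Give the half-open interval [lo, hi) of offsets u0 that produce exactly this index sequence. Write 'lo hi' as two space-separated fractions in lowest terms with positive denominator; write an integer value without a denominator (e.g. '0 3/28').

4/35 1/5

C = [3/7, 13/21, 5/7, 19/21, 1]
j=0 picked index 0: u0 ∈ [0, 3/7)
j=1 picked index 0: u0 ∈ [-1/5, 8/35)
j=2 picked index 1: u0 ∈ [1/35, 23/105)
j=3 picked index 3: u0 ∈ [4/35, 32/105)
j=4 picked index 4: u0 ∈ [11/105, 1/5)
intersection: [4/35, 1/5)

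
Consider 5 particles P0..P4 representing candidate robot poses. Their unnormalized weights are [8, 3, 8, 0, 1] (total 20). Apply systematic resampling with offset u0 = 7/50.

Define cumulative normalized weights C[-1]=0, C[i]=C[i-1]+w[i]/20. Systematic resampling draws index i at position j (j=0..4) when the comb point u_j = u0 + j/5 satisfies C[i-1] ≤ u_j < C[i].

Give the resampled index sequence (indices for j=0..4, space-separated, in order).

C = [2/5, 11/20, 19/20, 19/20, 1]
j=0: u_0=7/50 ∈ [0, 2/5) → index 0
j=1: u_1=17/50 ∈ [0, 2/5) → index 0
j=2: u_2=27/50 ∈ [2/5, 11/20) → index 1
j=3: u_3=37/50 ∈ [11/20, 19/20) → index 2
j=4: u_4=47/50 ∈ [11/20, 19/20) → index 2

0 0 1 2 2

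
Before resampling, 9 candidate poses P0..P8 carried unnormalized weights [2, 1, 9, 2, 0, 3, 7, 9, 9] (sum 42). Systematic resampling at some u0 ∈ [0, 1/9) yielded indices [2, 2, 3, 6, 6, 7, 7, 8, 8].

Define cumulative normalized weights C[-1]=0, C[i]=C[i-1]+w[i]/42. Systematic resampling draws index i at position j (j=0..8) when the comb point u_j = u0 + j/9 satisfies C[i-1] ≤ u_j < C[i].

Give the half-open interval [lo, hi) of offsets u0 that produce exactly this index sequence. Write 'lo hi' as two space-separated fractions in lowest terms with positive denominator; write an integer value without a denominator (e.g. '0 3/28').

C = [1/21, 1/14, 2/7, 1/3, 1/3, 17/42, 4/7, 11/14, 1]
j=0 picked index 2: u0 ∈ [1/14, 2/7)
j=1 picked index 2: u0 ∈ [-5/126, 11/63)
j=2 picked index 3: u0 ∈ [4/63, 1/9)
j=3 picked index 6: u0 ∈ [1/14, 5/21)
j=4 picked index 6: u0 ∈ [-5/126, 8/63)
j=5 picked index 7: u0 ∈ [1/63, 29/126)
j=6 picked index 7: u0 ∈ [-2/21, 5/42)
j=7 picked index 8: u0 ∈ [1/126, 2/9)
j=8 picked index 8: u0 ∈ [-13/126, 1/9)
intersection: [1/14, 1/9)

1/14 1/9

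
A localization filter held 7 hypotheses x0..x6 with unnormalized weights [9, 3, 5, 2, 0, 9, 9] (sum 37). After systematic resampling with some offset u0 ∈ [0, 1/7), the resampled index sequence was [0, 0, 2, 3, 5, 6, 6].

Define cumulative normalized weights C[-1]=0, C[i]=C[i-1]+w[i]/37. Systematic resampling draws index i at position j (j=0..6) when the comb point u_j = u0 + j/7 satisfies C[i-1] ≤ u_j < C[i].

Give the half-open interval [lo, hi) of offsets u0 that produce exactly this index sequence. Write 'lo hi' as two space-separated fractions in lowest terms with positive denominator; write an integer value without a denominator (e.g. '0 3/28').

11/259 22/259

C = [9/37, 12/37, 17/37, 19/37, 19/37, 28/37, 1]
j=0 picked index 0: u0 ∈ [0, 9/37)
j=1 picked index 0: u0 ∈ [-1/7, 26/259)
j=2 picked index 2: u0 ∈ [10/259, 45/259)
j=3 picked index 3: u0 ∈ [8/259, 22/259)
j=4 picked index 5: u0 ∈ [-15/259, 48/259)
j=5 picked index 6: u0 ∈ [11/259, 2/7)
j=6 picked index 6: u0 ∈ [-26/259, 1/7)
intersection: [11/259, 22/259)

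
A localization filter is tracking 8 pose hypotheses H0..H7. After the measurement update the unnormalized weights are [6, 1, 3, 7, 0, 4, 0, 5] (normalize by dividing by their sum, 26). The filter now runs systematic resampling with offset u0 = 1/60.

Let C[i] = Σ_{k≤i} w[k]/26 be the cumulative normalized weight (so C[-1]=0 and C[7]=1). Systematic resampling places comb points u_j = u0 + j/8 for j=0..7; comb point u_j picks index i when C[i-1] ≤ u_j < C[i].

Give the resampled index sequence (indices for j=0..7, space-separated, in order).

0 0 1 3 3 3 5 7

C = [3/13, 7/26, 5/13, 17/26, 17/26, 21/26, 21/26, 1]
j=0: u_0=1/60 ∈ [0, 3/13) → index 0
j=1: u_1=17/120 ∈ [0, 3/13) → index 0
j=2: u_2=4/15 ∈ [3/13, 7/26) → index 1
j=3: u_3=47/120 ∈ [5/13, 17/26) → index 3
j=4: u_4=31/60 ∈ [5/13, 17/26) → index 3
j=5: u_5=77/120 ∈ [5/13, 17/26) → index 3
j=6: u_6=23/30 ∈ [17/26, 21/26) → index 5
j=7: u_7=107/120 ∈ [21/26, 1) → index 7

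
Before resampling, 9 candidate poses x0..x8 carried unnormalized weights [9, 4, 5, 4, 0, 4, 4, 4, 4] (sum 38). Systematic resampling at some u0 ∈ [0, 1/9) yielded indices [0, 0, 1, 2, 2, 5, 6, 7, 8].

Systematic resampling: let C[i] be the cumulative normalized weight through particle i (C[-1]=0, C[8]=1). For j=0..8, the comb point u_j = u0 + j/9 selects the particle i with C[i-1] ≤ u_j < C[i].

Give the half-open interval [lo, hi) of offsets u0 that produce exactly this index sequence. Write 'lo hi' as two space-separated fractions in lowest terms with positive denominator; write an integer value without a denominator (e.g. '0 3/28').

4/171 5/171

C = [9/38, 13/38, 9/19, 11/19, 11/19, 13/19, 15/19, 17/19, 1]
j=0 picked index 0: u0 ∈ [0, 9/38)
j=1 picked index 0: u0 ∈ [-1/9, 43/342)
j=2 picked index 1: u0 ∈ [5/342, 41/342)
j=3 picked index 2: u0 ∈ [1/114, 8/57)
j=4 picked index 2: u0 ∈ [-35/342, 5/171)
j=5 picked index 5: u0 ∈ [4/171, 22/171)
j=6 picked index 6: u0 ∈ [1/57, 7/57)
j=7 picked index 7: u0 ∈ [2/171, 20/171)
j=8 picked index 8: u0 ∈ [1/171, 1/9)
intersection: [4/171, 5/171)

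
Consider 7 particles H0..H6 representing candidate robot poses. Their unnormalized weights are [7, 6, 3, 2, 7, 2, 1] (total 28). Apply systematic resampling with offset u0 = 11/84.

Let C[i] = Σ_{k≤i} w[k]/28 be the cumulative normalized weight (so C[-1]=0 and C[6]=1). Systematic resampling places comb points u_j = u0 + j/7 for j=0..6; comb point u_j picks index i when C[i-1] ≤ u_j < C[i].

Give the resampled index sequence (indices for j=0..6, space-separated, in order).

C = [1/4, 13/28, 4/7, 9/14, 25/28, 27/28, 1]
j=0: u_0=11/84 ∈ [0, 1/4) → index 0
j=1: u_1=23/84 ∈ [1/4, 13/28) → index 1
j=2: u_2=5/12 ∈ [1/4, 13/28) → index 1
j=3: u_3=47/84 ∈ [13/28, 4/7) → index 2
j=4: u_4=59/84 ∈ [9/14, 25/28) → index 4
j=5: u_5=71/84 ∈ [9/14, 25/28) → index 4
j=6: u_6=83/84 ∈ [27/28, 1) → index 6

0 1 1 2 4 4 6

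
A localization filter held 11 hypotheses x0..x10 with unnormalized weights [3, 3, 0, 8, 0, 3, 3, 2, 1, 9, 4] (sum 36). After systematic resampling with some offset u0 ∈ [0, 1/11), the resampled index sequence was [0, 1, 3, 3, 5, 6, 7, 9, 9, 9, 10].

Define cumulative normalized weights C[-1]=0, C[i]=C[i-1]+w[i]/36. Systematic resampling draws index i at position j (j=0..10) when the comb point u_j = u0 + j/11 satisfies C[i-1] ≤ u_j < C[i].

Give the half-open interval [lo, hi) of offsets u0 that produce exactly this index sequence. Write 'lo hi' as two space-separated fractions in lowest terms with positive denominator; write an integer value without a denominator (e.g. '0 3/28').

C = [1/12, 1/6, 1/6, 7/18, 7/18, 17/36, 5/9, 11/18, 23/36, 8/9, 1]
j=0 picked index 0: u0 ∈ [0, 1/12)
j=1 picked index 1: u0 ∈ [-1/132, 5/66)
j=2 picked index 3: u0 ∈ [-1/66, 41/198)
j=3 picked index 3: u0 ∈ [-7/66, 23/198)
j=4 picked index 5: u0 ∈ [5/198, 43/396)
j=5 picked index 6: u0 ∈ [7/396, 10/99)
j=6 picked index 7: u0 ∈ [1/99, 13/198)
j=7 picked index 9: u0 ∈ [1/396, 25/99)
j=8 picked index 9: u0 ∈ [-35/396, 16/99)
j=9 picked index 9: u0 ∈ [-71/396, 7/99)
j=10 picked index 10: u0 ∈ [-2/99, 1/11)
intersection: [5/198, 13/198)

5/198 13/198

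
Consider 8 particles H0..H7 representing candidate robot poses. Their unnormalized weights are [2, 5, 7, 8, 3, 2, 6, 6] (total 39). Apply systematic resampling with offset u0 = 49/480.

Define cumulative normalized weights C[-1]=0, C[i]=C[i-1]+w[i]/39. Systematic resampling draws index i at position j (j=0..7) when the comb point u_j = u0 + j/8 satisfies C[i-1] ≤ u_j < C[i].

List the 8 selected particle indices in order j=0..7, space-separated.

1 2 2 3 4 6 7 7

C = [2/39, 7/39, 14/39, 22/39, 25/39, 9/13, 11/13, 1]
j=0: u_0=49/480 ∈ [2/39, 7/39) → index 1
j=1: u_1=109/480 ∈ [7/39, 14/39) → index 2
j=2: u_2=169/480 ∈ [7/39, 14/39) → index 2
j=3: u_3=229/480 ∈ [14/39, 22/39) → index 3
j=4: u_4=289/480 ∈ [22/39, 25/39) → index 4
j=5: u_5=349/480 ∈ [9/13, 11/13) → index 6
j=6: u_6=409/480 ∈ [11/13, 1) → index 7
j=7: u_7=469/480 ∈ [11/13, 1) → index 7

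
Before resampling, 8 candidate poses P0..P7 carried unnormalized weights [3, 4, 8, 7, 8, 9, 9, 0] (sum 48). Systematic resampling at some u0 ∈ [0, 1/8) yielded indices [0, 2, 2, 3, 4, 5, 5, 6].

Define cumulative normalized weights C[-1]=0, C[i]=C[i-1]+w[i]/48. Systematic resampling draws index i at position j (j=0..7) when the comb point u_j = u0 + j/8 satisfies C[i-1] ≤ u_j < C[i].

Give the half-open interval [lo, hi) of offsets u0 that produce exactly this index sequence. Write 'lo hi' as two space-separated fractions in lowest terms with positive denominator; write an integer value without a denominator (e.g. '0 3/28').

1/48 1/16

C = [1/16, 7/48, 5/16, 11/24, 5/8, 13/16, 1, 1]
j=0 picked index 0: u0 ∈ [0, 1/16)
j=1 picked index 2: u0 ∈ [1/48, 3/16)
j=2 picked index 2: u0 ∈ [-5/48, 1/16)
j=3 picked index 3: u0 ∈ [-1/16, 1/12)
j=4 picked index 4: u0 ∈ [-1/24, 1/8)
j=5 picked index 5: u0 ∈ [0, 3/16)
j=6 picked index 5: u0 ∈ [-1/8, 1/16)
j=7 picked index 6: u0 ∈ [-1/16, 1/8)
intersection: [1/48, 1/16)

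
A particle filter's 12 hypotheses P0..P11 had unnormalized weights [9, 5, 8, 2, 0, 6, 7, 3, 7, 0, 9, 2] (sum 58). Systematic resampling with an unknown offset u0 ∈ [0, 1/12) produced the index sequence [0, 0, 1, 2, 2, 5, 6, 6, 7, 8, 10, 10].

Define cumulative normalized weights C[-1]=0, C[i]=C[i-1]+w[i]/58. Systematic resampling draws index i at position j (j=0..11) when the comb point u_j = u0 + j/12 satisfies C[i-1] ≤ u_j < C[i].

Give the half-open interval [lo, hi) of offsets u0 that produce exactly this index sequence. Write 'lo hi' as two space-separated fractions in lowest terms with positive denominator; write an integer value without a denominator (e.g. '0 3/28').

C = [9/58, 7/29, 11/29, 12/29, 12/29, 15/29, 37/58, 20/29, 47/58, 47/58, 28/29, 1]
j=0 picked index 0: u0 ∈ [0, 9/58)
j=1 picked index 0: u0 ∈ [-1/12, 25/348)
j=2 picked index 1: u0 ∈ [-1/87, 13/174)
j=3 picked index 2: u0 ∈ [-1/116, 15/116)
j=4 picked index 2: u0 ∈ [-8/87, 4/87)
j=5 picked index 5: u0 ∈ [-1/348, 35/348)
j=6 picked index 6: u0 ∈ [1/58, 4/29)
j=7 picked index 6: u0 ∈ [-23/348, 19/348)
j=8 picked index 7: u0 ∈ [-5/174, 2/87)
j=9 picked index 8: u0 ∈ [-7/116, 7/116)
j=10 picked index 10: u0 ∈ [-2/87, 23/174)
j=11 picked index 10: u0 ∈ [-37/348, 17/348)
intersection: [1/58, 2/87)

1/58 2/87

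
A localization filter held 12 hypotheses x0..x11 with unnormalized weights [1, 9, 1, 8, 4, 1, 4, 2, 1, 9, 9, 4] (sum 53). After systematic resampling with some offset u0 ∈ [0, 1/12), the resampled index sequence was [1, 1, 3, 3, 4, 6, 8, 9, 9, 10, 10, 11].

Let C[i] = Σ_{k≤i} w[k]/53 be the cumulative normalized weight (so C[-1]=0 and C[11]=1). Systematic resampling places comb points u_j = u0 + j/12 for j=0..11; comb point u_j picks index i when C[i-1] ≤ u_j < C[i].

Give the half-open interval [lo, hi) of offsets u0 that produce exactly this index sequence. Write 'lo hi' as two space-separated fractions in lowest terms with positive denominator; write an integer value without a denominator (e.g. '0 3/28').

C = [1/53, 10/53, 11/53, 19/53, 23/53, 24/53, 28/53, 30/53, 31/53, 40/53, 49/53, 1]
j=0 picked index 1: u0 ∈ [1/53, 10/53)
j=1 picked index 1: u0 ∈ [-41/636, 67/636)
j=2 picked index 3: u0 ∈ [13/318, 61/318)
j=3 picked index 3: u0 ∈ [-9/212, 23/212)
j=4 picked index 4: u0 ∈ [4/159, 16/159)
j=5 picked index 6: u0 ∈ [23/636, 71/636)
j=6 picked index 8: u0 ∈ [7/106, 9/106)
j=7 picked index 9: u0 ∈ [1/636, 109/636)
j=8 picked index 9: u0 ∈ [-13/159, 14/159)
j=9 picked index 10: u0 ∈ [1/212, 37/212)
j=10 picked index 10: u0 ∈ [-25/318, 29/318)
j=11 picked index 11: u0 ∈ [5/636, 1/12)
intersection: [7/106, 1/12)

7/106 1/12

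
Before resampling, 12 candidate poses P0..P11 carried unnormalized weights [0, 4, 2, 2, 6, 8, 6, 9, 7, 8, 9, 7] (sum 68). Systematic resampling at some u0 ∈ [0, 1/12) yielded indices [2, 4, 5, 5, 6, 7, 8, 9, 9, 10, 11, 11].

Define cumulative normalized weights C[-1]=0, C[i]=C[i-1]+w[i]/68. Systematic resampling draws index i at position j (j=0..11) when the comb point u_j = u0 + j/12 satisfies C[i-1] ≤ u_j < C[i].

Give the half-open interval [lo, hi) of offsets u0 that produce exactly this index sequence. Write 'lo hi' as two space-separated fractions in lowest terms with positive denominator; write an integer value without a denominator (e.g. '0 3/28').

C = [0, 1/17, 3/34, 2/17, 7/34, 11/34, 7/17, 37/68, 11/17, 13/17, 61/68, 1]
j=0 picked index 2: u0 ∈ [1/17, 3/34)
j=1 picked index 4: u0 ∈ [7/204, 25/204)
j=2 picked index 5: u0 ∈ [2/51, 8/51)
j=3 picked index 5: u0 ∈ [-3/68, 5/68)
j=4 picked index 6: u0 ∈ [-1/102, 4/51)
j=5 picked index 7: u0 ∈ [-1/204, 13/102)
j=6 picked index 8: u0 ∈ [3/68, 5/34)
j=7 picked index 9: u0 ∈ [13/204, 37/204)
j=8 picked index 9: u0 ∈ [-1/51, 5/51)
j=9 picked index 10: u0 ∈ [1/68, 5/34)
j=10 picked index 11: u0 ∈ [13/204, 1/6)
j=11 picked index 11: u0 ∈ [-1/51, 1/12)
intersection: [13/204, 5/68)

13/204 5/68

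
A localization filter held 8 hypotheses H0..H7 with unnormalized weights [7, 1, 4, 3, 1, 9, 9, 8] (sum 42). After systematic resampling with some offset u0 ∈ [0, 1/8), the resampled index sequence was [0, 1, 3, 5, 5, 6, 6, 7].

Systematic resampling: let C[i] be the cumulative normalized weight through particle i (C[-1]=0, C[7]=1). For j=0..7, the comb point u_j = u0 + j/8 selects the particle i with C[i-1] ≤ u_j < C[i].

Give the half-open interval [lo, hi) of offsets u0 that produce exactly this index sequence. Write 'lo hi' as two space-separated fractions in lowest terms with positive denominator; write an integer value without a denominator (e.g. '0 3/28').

C = [1/6, 4/21, 2/7, 5/14, 8/21, 25/42, 17/21, 1]
j=0 picked index 0: u0 ∈ [0, 1/6)
j=1 picked index 1: u0 ∈ [1/24, 11/168)
j=2 picked index 3: u0 ∈ [1/28, 3/28)
j=3 picked index 5: u0 ∈ [1/168, 37/168)
j=4 picked index 5: u0 ∈ [-5/42, 2/21)
j=5 picked index 6: u0 ∈ [-5/168, 31/168)
j=6 picked index 6: u0 ∈ [-13/84, 5/84)
j=7 picked index 7: u0 ∈ [-11/168, 1/8)
intersection: [1/24, 5/84)

1/24 5/84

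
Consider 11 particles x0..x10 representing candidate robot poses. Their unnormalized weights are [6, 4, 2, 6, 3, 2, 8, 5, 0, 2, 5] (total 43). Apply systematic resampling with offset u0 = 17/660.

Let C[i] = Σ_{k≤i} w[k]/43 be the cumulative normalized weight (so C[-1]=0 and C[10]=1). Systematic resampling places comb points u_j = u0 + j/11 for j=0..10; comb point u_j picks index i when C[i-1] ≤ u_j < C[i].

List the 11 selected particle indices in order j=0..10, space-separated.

0 0 1 3 3 4 6 6 7 9 10

C = [6/43, 10/43, 12/43, 18/43, 21/43, 23/43, 31/43, 36/43, 36/43, 38/43, 1]
j=0: u_0=17/660 ∈ [0, 6/43) → index 0
j=1: u_1=7/60 ∈ [0, 6/43) → index 0
j=2: u_2=137/660 ∈ [6/43, 10/43) → index 1
j=3: u_3=197/660 ∈ [12/43, 18/43) → index 3
j=4: u_4=257/660 ∈ [12/43, 18/43) → index 3
j=5: u_5=317/660 ∈ [18/43, 21/43) → index 4
j=6: u_6=377/660 ∈ [23/43, 31/43) → index 6
j=7: u_7=437/660 ∈ [23/43, 31/43) → index 6
j=8: u_8=497/660 ∈ [31/43, 36/43) → index 7
j=9: u_9=557/660 ∈ [36/43, 38/43) → index 9
j=10: u_10=617/660 ∈ [38/43, 1) → index 10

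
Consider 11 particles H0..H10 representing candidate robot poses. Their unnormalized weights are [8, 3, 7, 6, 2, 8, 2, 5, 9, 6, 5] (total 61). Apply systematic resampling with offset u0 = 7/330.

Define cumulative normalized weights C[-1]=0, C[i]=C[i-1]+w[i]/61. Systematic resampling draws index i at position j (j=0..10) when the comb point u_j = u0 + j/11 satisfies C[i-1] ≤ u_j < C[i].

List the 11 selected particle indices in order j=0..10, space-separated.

0 0 2 2 3 5 6 7 8 9 10

C = [8/61, 11/61, 18/61, 24/61, 26/61, 34/61, 36/61, 41/61, 50/61, 56/61, 1]
j=0: u_0=7/330 ∈ [0, 8/61) → index 0
j=1: u_1=37/330 ∈ [0, 8/61) → index 0
j=2: u_2=67/330 ∈ [11/61, 18/61) → index 2
j=3: u_3=97/330 ∈ [11/61, 18/61) → index 2
j=4: u_4=127/330 ∈ [18/61, 24/61) → index 3
j=5: u_5=157/330 ∈ [26/61, 34/61) → index 5
j=6: u_6=17/30 ∈ [34/61, 36/61) → index 6
j=7: u_7=217/330 ∈ [36/61, 41/61) → index 7
j=8: u_8=247/330 ∈ [41/61, 50/61) → index 8
j=9: u_9=277/330 ∈ [50/61, 56/61) → index 9
j=10: u_10=307/330 ∈ [56/61, 1) → index 10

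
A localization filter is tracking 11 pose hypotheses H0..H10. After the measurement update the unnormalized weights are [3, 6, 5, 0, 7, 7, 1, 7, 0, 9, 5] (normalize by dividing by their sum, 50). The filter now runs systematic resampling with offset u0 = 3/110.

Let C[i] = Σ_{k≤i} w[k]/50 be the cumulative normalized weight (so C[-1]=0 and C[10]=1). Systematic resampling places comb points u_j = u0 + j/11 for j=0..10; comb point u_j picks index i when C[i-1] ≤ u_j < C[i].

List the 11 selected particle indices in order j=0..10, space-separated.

C = [3/50, 9/50, 7/25, 7/25, 21/50, 14/25, 29/50, 18/25, 18/25, 9/10, 1]
j=0: u_0=3/110 ∈ [0, 3/50) → index 0
j=1: u_1=13/110 ∈ [3/50, 9/50) → index 1
j=2: u_2=23/110 ∈ [9/50, 7/25) → index 2
j=3: u_3=3/10 ∈ [7/25, 21/50) → index 4
j=4: u_4=43/110 ∈ [7/25, 21/50) → index 4
j=5: u_5=53/110 ∈ [21/50, 14/25) → index 5
j=6: u_6=63/110 ∈ [14/25, 29/50) → index 6
j=7: u_7=73/110 ∈ [29/50, 18/25) → index 7
j=8: u_8=83/110 ∈ [18/25, 9/10) → index 9
j=9: u_9=93/110 ∈ [18/25, 9/10) → index 9
j=10: u_10=103/110 ∈ [9/10, 1) → index 10

0 1 2 4 4 5 6 7 9 9 10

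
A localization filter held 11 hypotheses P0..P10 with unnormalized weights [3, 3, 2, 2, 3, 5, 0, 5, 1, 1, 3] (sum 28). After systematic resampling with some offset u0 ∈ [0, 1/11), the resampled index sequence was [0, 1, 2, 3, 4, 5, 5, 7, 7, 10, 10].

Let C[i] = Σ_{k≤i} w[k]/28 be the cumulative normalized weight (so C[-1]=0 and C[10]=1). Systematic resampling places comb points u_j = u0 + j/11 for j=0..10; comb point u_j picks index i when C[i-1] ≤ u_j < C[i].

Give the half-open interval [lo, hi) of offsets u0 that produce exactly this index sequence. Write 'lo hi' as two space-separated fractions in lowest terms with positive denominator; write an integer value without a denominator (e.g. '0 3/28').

23/308 13/154

C = [3/28, 3/14, 2/7, 5/14, 13/28, 9/14, 9/14, 23/28, 6/7, 25/28, 1]
j=0 picked index 0: u0 ∈ [0, 3/28)
j=1 picked index 1: u0 ∈ [5/308, 19/154)
j=2 picked index 2: u0 ∈ [5/154, 8/77)
j=3 picked index 3: u0 ∈ [1/77, 13/154)
j=4 picked index 4: u0 ∈ [-1/154, 31/308)
j=5 picked index 5: u0 ∈ [3/308, 29/154)
j=6 picked index 5: u0 ∈ [-25/308, 15/154)
j=7 picked index 7: u0 ∈ [1/154, 57/308)
j=8 picked index 7: u0 ∈ [-13/154, 29/308)
j=9 picked index 10: u0 ∈ [23/308, 2/11)
j=10 picked index 10: u0 ∈ [-5/308, 1/11)
intersection: [23/308, 13/154)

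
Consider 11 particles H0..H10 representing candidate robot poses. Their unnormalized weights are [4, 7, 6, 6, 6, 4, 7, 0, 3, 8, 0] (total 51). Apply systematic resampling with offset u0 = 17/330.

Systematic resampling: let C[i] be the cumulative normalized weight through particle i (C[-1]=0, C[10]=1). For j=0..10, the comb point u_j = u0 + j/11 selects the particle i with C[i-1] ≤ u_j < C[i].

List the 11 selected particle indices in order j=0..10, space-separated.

0 1 2 2 3 4 5 6 6 9 9

C = [4/51, 11/51, 1/3, 23/51, 29/51, 11/17, 40/51, 40/51, 43/51, 1, 1]
j=0: u_0=17/330 ∈ [0, 4/51) → index 0
j=1: u_1=47/330 ∈ [4/51, 11/51) → index 1
j=2: u_2=7/30 ∈ [11/51, 1/3) → index 2
j=3: u_3=107/330 ∈ [11/51, 1/3) → index 2
j=4: u_4=137/330 ∈ [1/3, 23/51) → index 3
j=5: u_5=167/330 ∈ [23/51, 29/51) → index 4
j=6: u_6=197/330 ∈ [29/51, 11/17) → index 5
j=7: u_7=227/330 ∈ [11/17, 40/51) → index 6
j=8: u_8=257/330 ∈ [11/17, 40/51) → index 6
j=9: u_9=287/330 ∈ [43/51, 1) → index 9
j=10: u_10=317/330 ∈ [43/51, 1) → index 9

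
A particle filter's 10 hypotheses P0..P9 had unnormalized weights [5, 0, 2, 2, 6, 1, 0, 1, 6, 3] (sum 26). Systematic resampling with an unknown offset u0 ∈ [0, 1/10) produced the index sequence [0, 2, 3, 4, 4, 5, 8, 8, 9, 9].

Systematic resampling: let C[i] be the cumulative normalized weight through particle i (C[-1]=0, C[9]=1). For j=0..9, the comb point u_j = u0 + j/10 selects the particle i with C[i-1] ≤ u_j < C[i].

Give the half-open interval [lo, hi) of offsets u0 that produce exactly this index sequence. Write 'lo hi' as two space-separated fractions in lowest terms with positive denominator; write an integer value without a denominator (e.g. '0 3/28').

6/65 1/10

C = [5/26, 5/26, 7/26, 9/26, 15/26, 8/13, 8/13, 17/26, 23/26, 1]
j=0 picked index 0: u0 ∈ [0, 5/26)
j=1 picked index 2: u0 ∈ [6/65, 11/65)
j=2 picked index 3: u0 ∈ [9/130, 19/130)
j=3 picked index 4: u0 ∈ [3/65, 18/65)
j=4 picked index 4: u0 ∈ [-7/130, 23/130)
j=5 picked index 5: u0 ∈ [1/13, 3/26)
j=6 picked index 8: u0 ∈ [7/130, 37/130)
j=7 picked index 8: u0 ∈ [-3/65, 12/65)
j=8 picked index 9: u0 ∈ [11/130, 1/5)
j=9 picked index 9: u0 ∈ [-1/65, 1/10)
intersection: [6/65, 1/10)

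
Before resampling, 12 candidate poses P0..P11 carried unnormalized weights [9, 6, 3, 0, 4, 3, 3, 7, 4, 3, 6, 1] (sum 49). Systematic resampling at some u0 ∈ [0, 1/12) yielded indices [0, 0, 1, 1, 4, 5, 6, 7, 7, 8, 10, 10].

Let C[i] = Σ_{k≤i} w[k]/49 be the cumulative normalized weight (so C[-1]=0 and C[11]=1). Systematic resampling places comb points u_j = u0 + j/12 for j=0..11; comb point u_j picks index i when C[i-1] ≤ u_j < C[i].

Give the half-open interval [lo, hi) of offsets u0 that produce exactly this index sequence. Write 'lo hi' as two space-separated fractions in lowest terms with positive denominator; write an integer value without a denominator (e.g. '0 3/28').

C = [9/49, 15/49, 18/49, 18/49, 22/49, 25/49, 4/7, 5/7, 39/49, 6/7, 48/49, 1]
j=0 picked index 0: u0 ∈ [0, 9/49)
j=1 picked index 0: u0 ∈ [-1/12, 59/588)
j=2 picked index 1: u0 ∈ [5/294, 41/294)
j=3 picked index 1: u0 ∈ [-13/196, 11/196)
j=4 picked index 4: u0 ∈ [5/147, 17/147)
j=5 picked index 5: u0 ∈ [19/588, 55/588)
j=6 picked index 6: u0 ∈ [1/98, 1/14)
j=7 picked index 7: u0 ∈ [-1/84, 11/84)
j=8 picked index 7: u0 ∈ [-2/21, 1/21)
j=9 picked index 8: u0 ∈ [-1/28, 9/196)
j=10 picked index 10: u0 ∈ [1/42, 43/294)
j=11 picked index 10: u0 ∈ [-5/84, 37/588)
intersection: [5/147, 9/196)

5/147 9/196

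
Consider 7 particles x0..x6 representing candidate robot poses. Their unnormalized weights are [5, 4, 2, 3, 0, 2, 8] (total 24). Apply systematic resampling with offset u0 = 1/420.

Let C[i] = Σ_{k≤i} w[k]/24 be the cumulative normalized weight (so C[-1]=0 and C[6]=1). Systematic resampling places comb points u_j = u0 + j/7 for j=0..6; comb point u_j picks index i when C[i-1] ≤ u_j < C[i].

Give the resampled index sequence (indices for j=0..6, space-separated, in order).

0 0 1 2 3 6 6

C = [5/24, 3/8, 11/24, 7/12, 7/12, 2/3, 1]
j=0: u_0=1/420 ∈ [0, 5/24) → index 0
j=1: u_1=61/420 ∈ [0, 5/24) → index 0
j=2: u_2=121/420 ∈ [5/24, 3/8) → index 1
j=3: u_3=181/420 ∈ [3/8, 11/24) → index 2
j=4: u_4=241/420 ∈ [11/24, 7/12) → index 3
j=5: u_5=43/60 ∈ [2/3, 1) → index 6
j=6: u_6=361/420 ∈ [2/3, 1) → index 6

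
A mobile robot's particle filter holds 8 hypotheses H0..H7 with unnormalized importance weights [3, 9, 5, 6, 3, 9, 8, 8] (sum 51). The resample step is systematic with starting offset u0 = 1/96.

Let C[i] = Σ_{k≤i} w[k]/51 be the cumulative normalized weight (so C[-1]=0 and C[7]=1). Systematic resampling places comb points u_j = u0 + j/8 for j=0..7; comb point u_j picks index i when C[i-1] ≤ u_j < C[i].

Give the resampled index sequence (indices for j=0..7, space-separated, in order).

C = [1/17, 4/17, 1/3, 23/51, 26/51, 35/51, 43/51, 1]
j=0: u_0=1/96 ∈ [0, 1/17) → index 0
j=1: u_1=13/96 ∈ [1/17, 4/17) → index 1
j=2: u_2=25/96 ∈ [4/17, 1/3) → index 2
j=3: u_3=37/96 ∈ [1/3, 23/51) → index 3
j=4: u_4=49/96 ∈ [26/51, 35/51) → index 5
j=5: u_5=61/96 ∈ [26/51, 35/51) → index 5
j=6: u_6=73/96 ∈ [35/51, 43/51) → index 6
j=7: u_7=85/96 ∈ [43/51, 1) → index 7

0 1 2 3 5 5 6 7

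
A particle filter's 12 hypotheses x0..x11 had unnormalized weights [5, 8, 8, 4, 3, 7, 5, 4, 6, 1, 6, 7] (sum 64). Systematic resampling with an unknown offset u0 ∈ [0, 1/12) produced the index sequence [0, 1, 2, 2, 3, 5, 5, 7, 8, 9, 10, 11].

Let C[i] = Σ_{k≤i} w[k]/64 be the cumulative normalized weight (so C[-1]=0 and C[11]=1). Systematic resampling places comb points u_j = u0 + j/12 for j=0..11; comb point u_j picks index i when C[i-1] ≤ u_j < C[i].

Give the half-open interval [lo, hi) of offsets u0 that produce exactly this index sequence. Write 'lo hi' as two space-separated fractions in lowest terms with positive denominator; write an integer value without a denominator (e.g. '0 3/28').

C = [5/64, 13/64, 21/64, 25/64, 7/16, 35/64, 5/8, 11/16, 25/32, 51/64, 57/64, 1]
j=0 picked index 0: u0 ∈ [0, 5/64)
j=1 picked index 1: u0 ∈ [-1/192, 23/192)
j=2 picked index 2: u0 ∈ [7/192, 31/192)
j=3 picked index 2: u0 ∈ [-3/64, 5/64)
j=4 picked index 3: u0 ∈ [-1/192, 11/192)
j=5 picked index 5: u0 ∈ [1/48, 25/192)
j=6 picked index 5: u0 ∈ [-1/16, 3/64)
j=7 picked index 7: u0 ∈ [1/24, 5/48)
j=8 picked index 8: u0 ∈ [1/48, 11/96)
j=9 picked index 9: u0 ∈ [1/32, 3/64)
j=10 picked index 10: u0 ∈ [-7/192, 11/192)
j=11 picked index 11: u0 ∈ [-5/192, 1/12)
intersection: [1/24, 3/64)

1/24 3/64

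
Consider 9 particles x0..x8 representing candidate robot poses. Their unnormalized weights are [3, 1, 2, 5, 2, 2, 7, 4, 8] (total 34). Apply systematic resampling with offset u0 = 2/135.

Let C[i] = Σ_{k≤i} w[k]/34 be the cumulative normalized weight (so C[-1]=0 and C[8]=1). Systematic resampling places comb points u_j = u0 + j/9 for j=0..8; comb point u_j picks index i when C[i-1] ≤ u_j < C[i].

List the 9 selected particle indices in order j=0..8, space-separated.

C = [3/34, 2/17, 3/17, 11/34, 13/34, 15/34, 11/17, 13/17, 1]
j=0: u_0=2/135 ∈ [0, 3/34) → index 0
j=1: u_1=17/135 ∈ [2/17, 3/17) → index 2
j=2: u_2=32/135 ∈ [3/17, 11/34) → index 3
j=3: u_3=47/135 ∈ [11/34, 13/34) → index 4
j=4: u_4=62/135 ∈ [15/34, 11/17) → index 6
j=5: u_5=77/135 ∈ [15/34, 11/17) → index 6
j=6: u_6=92/135 ∈ [11/17, 13/17) → index 7
j=7: u_7=107/135 ∈ [13/17, 1) → index 8
j=8: u_8=122/135 ∈ [13/17, 1) → index 8

0 2 3 4 6 6 7 8 8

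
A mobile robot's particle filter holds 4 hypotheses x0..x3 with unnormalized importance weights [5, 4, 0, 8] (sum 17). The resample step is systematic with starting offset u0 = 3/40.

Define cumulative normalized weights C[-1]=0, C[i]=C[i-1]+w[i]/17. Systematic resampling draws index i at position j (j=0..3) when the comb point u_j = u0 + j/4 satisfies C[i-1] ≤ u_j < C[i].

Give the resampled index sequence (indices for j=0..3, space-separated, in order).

0 1 3 3

C = [5/17, 9/17, 9/17, 1]
j=0: u_0=3/40 ∈ [0, 5/17) → index 0
j=1: u_1=13/40 ∈ [5/17, 9/17) → index 1
j=2: u_2=23/40 ∈ [9/17, 1) → index 3
j=3: u_3=33/40 ∈ [9/17, 1) → index 3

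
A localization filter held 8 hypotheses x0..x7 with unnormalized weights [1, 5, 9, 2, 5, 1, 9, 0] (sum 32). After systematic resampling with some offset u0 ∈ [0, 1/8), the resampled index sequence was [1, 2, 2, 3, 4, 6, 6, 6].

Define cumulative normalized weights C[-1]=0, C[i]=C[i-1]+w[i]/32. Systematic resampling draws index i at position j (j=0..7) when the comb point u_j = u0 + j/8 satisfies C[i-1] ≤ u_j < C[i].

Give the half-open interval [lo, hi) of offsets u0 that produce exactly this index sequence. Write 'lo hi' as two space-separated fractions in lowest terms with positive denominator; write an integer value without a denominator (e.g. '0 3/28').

C = [1/32, 3/16, 15/32, 17/32, 11/16, 23/32, 1, 1]
j=0 picked index 1: u0 ∈ [1/32, 3/16)
j=1 picked index 2: u0 ∈ [1/16, 11/32)
j=2 picked index 2: u0 ∈ [-1/16, 7/32)
j=3 picked index 3: u0 ∈ [3/32, 5/32)
j=4 picked index 4: u0 ∈ [1/32, 3/16)
j=5 picked index 6: u0 ∈ [3/32, 3/8)
j=6 picked index 6: u0 ∈ [-1/32, 1/4)
j=7 picked index 6: u0 ∈ [-5/32, 1/8)
intersection: [3/32, 1/8)

3/32 1/8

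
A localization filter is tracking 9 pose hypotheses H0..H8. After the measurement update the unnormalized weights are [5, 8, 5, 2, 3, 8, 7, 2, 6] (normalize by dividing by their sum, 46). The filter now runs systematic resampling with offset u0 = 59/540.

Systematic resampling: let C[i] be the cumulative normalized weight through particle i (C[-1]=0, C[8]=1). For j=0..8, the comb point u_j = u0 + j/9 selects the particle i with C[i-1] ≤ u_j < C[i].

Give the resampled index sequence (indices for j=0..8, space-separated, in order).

C = [5/46, 13/46, 9/23, 10/23, 1/2, 31/46, 19/23, 20/23, 1]
j=0: u_0=59/540 ∈ [5/46, 13/46) → index 1
j=1: u_1=119/540 ∈ [5/46, 13/46) → index 1
j=2: u_2=179/540 ∈ [13/46, 9/23) → index 2
j=3: u_3=239/540 ∈ [10/23, 1/2) → index 4
j=4: u_4=299/540 ∈ [1/2, 31/46) → index 5
j=5: u_5=359/540 ∈ [1/2, 31/46) → index 5
j=6: u_6=419/540 ∈ [31/46, 19/23) → index 6
j=7: u_7=479/540 ∈ [20/23, 1) → index 8
j=8: u_8=539/540 ∈ [20/23, 1) → index 8

1 1 2 4 5 5 6 8 8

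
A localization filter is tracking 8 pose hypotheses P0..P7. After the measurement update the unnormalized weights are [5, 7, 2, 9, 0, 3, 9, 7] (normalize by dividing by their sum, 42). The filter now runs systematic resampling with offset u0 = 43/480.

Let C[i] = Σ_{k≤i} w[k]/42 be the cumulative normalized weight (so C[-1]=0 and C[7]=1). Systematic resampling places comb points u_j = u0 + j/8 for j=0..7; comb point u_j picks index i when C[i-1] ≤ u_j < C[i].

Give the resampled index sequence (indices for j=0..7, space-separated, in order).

C = [5/42, 2/7, 1/3, 23/42, 23/42, 13/21, 5/6, 1]
j=0: u_0=43/480 ∈ [0, 5/42) → index 0
j=1: u_1=103/480 ∈ [5/42, 2/7) → index 1
j=2: u_2=163/480 ∈ [1/3, 23/42) → index 3
j=3: u_3=223/480 ∈ [1/3, 23/42) → index 3
j=4: u_4=283/480 ∈ [23/42, 13/21) → index 5
j=5: u_5=343/480 ∈ [13/21, 5/6) → index 6
j=6: u_6=403/480 ∈ [5/6, 1) → index 7
j=7: u_7=463/480 ∈ [5/6, 1) → index 7

0 1 3 3 5 6 7 7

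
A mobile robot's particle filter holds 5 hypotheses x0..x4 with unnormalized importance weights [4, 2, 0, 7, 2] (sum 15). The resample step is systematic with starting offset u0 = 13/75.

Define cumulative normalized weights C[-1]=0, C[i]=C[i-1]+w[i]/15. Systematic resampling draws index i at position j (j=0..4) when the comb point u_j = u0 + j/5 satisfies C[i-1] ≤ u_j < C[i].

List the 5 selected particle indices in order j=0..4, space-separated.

0 1 3 3 4

C = [4/15, 2/5, 2/5, 13/15, 1]
j=0: u_0=13/75 ∈ [0, 4/15) → index 0
j=1: u_1=28/75 ∈ [4/15, 2/5) → index 1
j=2: u_2=43/75 ∈ [2/5, 13/15) → index 3
j=3: u_3=58/75 ∈ [2/5, 13/15) → index 3
j=4: u_4=73/75 ∈ [13/15, 1) → index 4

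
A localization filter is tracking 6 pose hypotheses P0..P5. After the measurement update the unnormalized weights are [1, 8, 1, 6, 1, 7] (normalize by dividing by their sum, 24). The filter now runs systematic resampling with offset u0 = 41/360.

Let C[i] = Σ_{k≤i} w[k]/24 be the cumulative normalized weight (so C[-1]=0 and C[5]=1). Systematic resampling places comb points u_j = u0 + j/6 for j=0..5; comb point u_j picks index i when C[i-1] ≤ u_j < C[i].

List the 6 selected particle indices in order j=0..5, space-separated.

1 1 3 3 5 5

C = [1/24, 3/8, 5/12, 2/3, 17/24, 1]
j=0: u_0=41/360 ∈ [1/24, 3/8) → index 1
j=1: u_1=101/360 ∈ [1/24, 3/8) → index 1
j=2: u_2=161/360 ∈ [5/12, 2/3) → index 3
j=3: u_3=221/360 ∈ [5/12, 2/3) → index 3
j=4: u_4=281/360 ∈ [17/24, 1) → index 5
j=5: u_5=341/360 ∈ [17/24, 1) → index 5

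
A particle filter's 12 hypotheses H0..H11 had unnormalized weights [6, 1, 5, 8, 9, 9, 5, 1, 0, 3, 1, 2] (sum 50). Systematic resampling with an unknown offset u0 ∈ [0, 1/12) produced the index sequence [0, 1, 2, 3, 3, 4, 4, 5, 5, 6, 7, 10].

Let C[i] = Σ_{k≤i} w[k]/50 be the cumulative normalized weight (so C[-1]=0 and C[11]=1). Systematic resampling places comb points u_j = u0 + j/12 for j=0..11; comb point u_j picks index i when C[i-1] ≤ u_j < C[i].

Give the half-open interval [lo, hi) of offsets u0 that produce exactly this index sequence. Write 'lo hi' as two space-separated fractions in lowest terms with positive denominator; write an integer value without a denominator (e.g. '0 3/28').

11/300 13/300

C = [3/25, 7/50, 6/25, 2/5, 29/50, 19/25, 43/50, 22/25, 22/25, 47/50, 24/25, 1]
j=0 picked index 0: u0 ∈ [0, 3/25)
j=1 picked index 1: u0 ∈ [11/300, 17/300)
j=2 picked index 2: u0 ∈ [-2/75, 11/150)
j=3 picked index 3: u0 ∈ [-1/100, 3/20)
j=4 picked index 3: u0 ∈ [-7/75, 1/15)
j=5 picked index 4: u0 ∈ [-1/60, 49/300)
j=6 picked index 4: u0 ∈ [-1/10, 2/25)
j=7 picked index 5: u0 ∈ [-1/300, 53/300)
j=8 picked index 5: u0 ∈ [-13/150, 7/75)
j=9 picked index 6: u0 ∈ [1/100, 11/100)
j=10 picked index 7: u0 ∈ [2/75, 7/150)
j=11 picked index 10: u0 ∈ [7/300, 13/300)
intersection: [11/300, 13/300)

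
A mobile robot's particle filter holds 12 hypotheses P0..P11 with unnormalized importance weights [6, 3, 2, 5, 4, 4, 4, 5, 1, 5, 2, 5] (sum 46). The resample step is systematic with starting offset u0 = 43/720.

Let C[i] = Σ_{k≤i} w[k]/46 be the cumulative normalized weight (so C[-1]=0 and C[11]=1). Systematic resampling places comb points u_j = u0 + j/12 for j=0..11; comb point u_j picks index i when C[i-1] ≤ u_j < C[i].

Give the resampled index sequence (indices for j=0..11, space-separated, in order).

0 1 2 3 4 5 6 7 8 9 11 11

C = [3/23, 9/46, 11/46, 8/23, 10/23, 12/23, 14/23, 33/46, 17/23, 39/46, 41/46, 1]
j=0: u_0=43/720 ∈ [0, 3/23) → index 0
j=1: u_1=103/720 ∈ [3/23, 9/46) → index 1
j=2: u_2=163/720 ∈ [9/46, 11/46) → index 2
j=3: u_3=223/720 ∈ [11/46, 8/23) → index 3
j=4: u_4=283/720 ∈ [8/23, 10/23) → index 4
j=5: u_5=343/720 ∈ [10/23, 12/23) → index 5
j=6: u_6=403/720 ∈ [12/23, 14/23) → index 6
j=7: u_7=463/720 ∈ [14/23, 33/46) → index 7
j=8: u_8=523/720 ∈ [33/46, 17/23) → index 8
j=9: u_9=583/720 ∈ [17/23, 39/46) → index 9
j=10: u_10=643/720 ∈ [41/46, 1) → index 11
j=11: u_11=703/720 ∈ [41/46, 1) → index 11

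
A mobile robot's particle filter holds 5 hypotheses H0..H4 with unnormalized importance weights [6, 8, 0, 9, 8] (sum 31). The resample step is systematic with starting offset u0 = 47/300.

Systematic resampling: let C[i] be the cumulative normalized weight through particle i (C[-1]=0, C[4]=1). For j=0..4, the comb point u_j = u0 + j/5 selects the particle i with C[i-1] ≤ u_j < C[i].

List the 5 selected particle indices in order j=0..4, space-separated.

0 1 3 4 4

C = [6/31, 14/31, 14/31, 23/31, 1]
j=0: u_0=47/300 ∈ [0, 6/31) → index 0
j=1: u_1=107/300 ∈ [6/31, 14/31) → index 1
j=2: u_2=167/300 ∈ [14/31, 23/31) → index 3
j=3: u_3=227/300 ∈ [23/31, 1) → index 4
j=4: u_4=287/300 ∈ [23/31, 1) → index 4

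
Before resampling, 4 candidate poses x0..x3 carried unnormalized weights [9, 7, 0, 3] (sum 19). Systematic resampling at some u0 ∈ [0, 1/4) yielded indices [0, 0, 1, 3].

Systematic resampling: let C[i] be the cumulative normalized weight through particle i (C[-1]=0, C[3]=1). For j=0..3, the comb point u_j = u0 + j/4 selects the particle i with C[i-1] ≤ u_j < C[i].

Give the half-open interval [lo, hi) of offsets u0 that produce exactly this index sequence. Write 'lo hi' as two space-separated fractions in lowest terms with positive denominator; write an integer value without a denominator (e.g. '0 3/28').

7/76 17/76

C = [9/19, 16/19, 16/19, 1]
j=0 picked index 0: u0 ∈ [0, 9/19)
j=1 picked index 0: u0 ∈ [-1/4, 17/76)
j=2 picked index 1: u0 ∈ [-1/38, 13/38)
j=3 picked index 3: u0 ∈ [7/76, 1/4)
intersection: [7/76, 17/76)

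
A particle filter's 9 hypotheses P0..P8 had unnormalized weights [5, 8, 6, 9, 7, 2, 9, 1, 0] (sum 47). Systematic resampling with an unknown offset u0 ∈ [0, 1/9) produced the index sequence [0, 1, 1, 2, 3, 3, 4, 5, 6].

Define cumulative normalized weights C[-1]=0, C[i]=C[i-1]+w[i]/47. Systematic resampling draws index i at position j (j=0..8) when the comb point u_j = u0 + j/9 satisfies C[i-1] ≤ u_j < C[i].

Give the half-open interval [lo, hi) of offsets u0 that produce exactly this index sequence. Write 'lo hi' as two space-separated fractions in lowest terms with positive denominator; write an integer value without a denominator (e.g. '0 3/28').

0 4/423

C = [5/47, 13/47, 19/47, 28/47, 35/47, 37/47, 46/47, 1, 1]
j=0 picked index 0: u0 ∈ [0, 5/47)
j=1 picked index 1: u0 ∈ [-2/423, 70/423)
j=2 picked index 1: u0 ∈ [-49/423, 23/423)
j=3 picked index 2: u0 ∈ [-8/141, 10/141)
j=4 picked index 3: u0 ∈ [-17/423, 64/423)
j=5 picked index 3: u0 ∈ [-64/423, 17/423)
j=6 picked index 4: u0 ∈ [-10/141, 11/141)
j=7 picked index 5: u0 ∈ [-14/423, 4/423)
j=8 picked index 6: u0 ∈ [-43/423, 38/423)
intersection: [0, 4/423)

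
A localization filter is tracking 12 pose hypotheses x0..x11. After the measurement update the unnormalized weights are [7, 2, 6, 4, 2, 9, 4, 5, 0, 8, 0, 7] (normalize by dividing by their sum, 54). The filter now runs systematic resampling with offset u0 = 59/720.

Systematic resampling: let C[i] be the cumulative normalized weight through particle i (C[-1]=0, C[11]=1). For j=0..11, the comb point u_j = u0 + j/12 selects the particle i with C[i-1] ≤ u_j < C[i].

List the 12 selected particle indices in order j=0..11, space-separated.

C = [7/54, 1/6, 5/18, 19/54, 7/18, 5/9, 17/27, 13/18, 13/18, 47/54, 47/54, 1]
j=0: u_0=59/720 ∈ [0, 7/54) → index 0
j=1: u_1=119/720 ∈ [7/54, 1/6) → index 1
j=2: u_2=179/720 ∈ [1/6, 5/18) → index 2
j=3: u_3=239/720 ∈ [5/18, 19/54) → index 3
j=4: u_4=299/720 ∈ [7/18, 5/9) → index 5
j=5: u_5=359/720 ∈ [7/18, 5/9) → index 5
j=6: u_6=419/720 ∈ [5/9, 17/27) → index 6
j=7: u_7=479/720 ∈ [17/27, 13/18) → index 7
j=8: u_8=539/720 ∈ [13/18, 47/54) → index 9
j=9: u_9=599/720 ∈ [13/18, 47/54) → index 9
j=10: u_10=659/720 ∈ [47/54, 1) → index 11
j=11: u_11=719/720 ∈ [47/54, 1) → index 11

0 1 2 3 5 5 6 7 9 9 11 11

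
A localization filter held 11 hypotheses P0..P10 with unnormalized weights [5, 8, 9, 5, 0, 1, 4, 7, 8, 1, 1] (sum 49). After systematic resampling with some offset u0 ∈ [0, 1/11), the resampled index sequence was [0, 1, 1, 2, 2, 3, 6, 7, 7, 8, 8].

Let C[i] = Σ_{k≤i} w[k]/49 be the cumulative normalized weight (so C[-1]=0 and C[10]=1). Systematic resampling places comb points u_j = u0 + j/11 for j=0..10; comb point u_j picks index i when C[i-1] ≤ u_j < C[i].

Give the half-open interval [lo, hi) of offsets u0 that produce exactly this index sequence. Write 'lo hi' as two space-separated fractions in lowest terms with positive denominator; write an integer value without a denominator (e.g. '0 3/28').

2/77 27/539

C = [5/49, 13/49, 22/49, 27/49, 27/49, 4/7, 32/49, 39/49, 47/49, 48/49, 1]
j=0 picked index 0: u0 ∈ [0, 5/49)
j=1 picked index 1: u0 ∈ [6/539, 94/539)
j=2 picked index 1: u0 ∈ [-43/539, 45/539)
j=3 picked index 2: u0 ∈ [-4/539, 95/539)
j=4 picked index 2: u0 ∈ [-53/539, 46/539)
j=5 picked index 3: u0 ∈ [-3/539, 52/539)
j=6 picked index 6: u0 ∈ [2/77, 58/539)
j=7 picked index 7: u0 ∈ [9/539, 86/539)
j=8 picked index 7: u0 ∈ [-40/539, 37/539)
j=9 picked index 8: u0 ∈ [-12/539, 76/539)
j=10 picked index 8: u0 ∈ [-61/539, 27/539)
intersection: [2/77, 27/539)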